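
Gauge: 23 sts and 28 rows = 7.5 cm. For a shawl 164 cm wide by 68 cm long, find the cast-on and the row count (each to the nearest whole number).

Stitch gauge = 23/7.5 = 3.067 sts/cm; 164 × 3.067 = 502.93 → 503 sts.
Row gauge = 28/7.5 = 3.733 rows/cm; 68 × 3.733 = 253.87 → 254 rows.

Cast on 503 stitches and work 254 rows.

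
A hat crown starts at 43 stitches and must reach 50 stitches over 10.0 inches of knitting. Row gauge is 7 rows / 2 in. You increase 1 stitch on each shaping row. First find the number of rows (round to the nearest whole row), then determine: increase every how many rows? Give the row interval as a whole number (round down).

Increase every 5th row.

Rows = 10.0 × 3.5 = 35.0 → 35 rows.
Stitches to add: 7 → 7 shaping rows (at 1 st each).
35 / 7 = 5.00 → every 5 rows.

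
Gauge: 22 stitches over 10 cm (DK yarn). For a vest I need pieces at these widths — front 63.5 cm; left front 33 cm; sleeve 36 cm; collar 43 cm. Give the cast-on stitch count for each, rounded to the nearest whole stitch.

Rate = 22/10 = 2.2 sts per cm.
front: 63.5 × 2.2 = 139.70 → 140.
left front: 33 × 2.2 = 72.60 → 73.
sleeve: 36 × 2.2 = 79.20 → 79.
collar: 43 × 2.2 = 94.60 → 95.

front 140; left front 73; sleeve 79; collar 95.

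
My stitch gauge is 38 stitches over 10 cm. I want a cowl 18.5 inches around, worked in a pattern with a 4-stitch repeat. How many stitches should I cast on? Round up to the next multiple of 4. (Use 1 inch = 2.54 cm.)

18.5 in = 18.5 × 2.54 = 46.99 cm.
38 / 10 = 3.8 sts/cm.
46.99 × 3.8 = 178.56 sts.
→ 180.

Cast on 180 stitches.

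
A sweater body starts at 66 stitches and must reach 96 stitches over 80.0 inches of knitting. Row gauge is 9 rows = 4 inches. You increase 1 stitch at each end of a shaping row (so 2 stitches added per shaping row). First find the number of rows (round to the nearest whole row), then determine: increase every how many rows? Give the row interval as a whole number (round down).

Increase every 12th row.

Rows = 80.0 × 2.25 = 180.0 → 180 rows.
Stitches to add: 30 → 15 shaping rows (at 2 st each).
180 / 15 = 12.00 → every 12 rows.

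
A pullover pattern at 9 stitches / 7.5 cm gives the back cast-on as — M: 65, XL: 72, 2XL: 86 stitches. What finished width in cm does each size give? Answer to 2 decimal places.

M 54.17 cm; XL 60.00 cm; 2XL 71.67 cm.

9/7.5 = 1.2 sts per cm.
M: 65 / 1.2 = 54.167 → 54.17 cm.
XL: 72 / 1.2 = 60.000 → 60.00 cm.
2XL: 86 / 1.2 = 71.667 → 71.67 cm.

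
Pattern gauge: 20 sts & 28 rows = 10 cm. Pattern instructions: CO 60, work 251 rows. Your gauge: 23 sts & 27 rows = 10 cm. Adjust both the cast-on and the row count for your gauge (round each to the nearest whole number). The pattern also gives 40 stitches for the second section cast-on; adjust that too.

Cast on 69 stitches; work 242 rows; second section cast-on 46 stitches.

Stitches: 60 × 23/20 = 69.00 → 69.
Rows: 251 × 27/28 = 242.04 → 242.
second section cast-on: 40 × 23/20 = 46.00 → 46.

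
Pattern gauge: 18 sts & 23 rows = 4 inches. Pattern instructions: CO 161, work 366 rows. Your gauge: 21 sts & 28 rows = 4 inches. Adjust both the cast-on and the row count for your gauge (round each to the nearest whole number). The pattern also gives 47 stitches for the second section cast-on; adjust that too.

Cast on 188 stitches; work 446 rows; second section cast-on 55 stitches.

Stitches: 161 × 21/18 = 187.83 → 188.
Rows: 366 × 28/23 = 445.57 → 446.
second section cast-on: 47 × 21/18 = 54.83 → 55.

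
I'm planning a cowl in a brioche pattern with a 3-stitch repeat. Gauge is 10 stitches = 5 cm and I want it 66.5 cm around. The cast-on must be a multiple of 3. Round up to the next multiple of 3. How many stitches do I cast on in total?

CO 135 sts.

10 / 5 = 2 sts per cm.
66.5 × 2 = 133.00 sts.
Next multiple of 3: 135.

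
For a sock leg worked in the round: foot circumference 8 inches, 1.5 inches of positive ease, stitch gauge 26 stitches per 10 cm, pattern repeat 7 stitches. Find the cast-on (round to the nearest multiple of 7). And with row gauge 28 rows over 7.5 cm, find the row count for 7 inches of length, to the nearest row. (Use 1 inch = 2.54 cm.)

Finished = 8 + 1.5 = 9.5 inches.
9.5 inches × 2.54 = 24.13 cm.
26/10 = 2.6 sts per cm; 24.13 × 2.6 = 62.74 sts.
Nearest multiple of 7 → 63.
7 inches = 17.78 cm; × 3.733 = 66.38 → 66 rows.

Cast on 63 stitches; work 66 rows.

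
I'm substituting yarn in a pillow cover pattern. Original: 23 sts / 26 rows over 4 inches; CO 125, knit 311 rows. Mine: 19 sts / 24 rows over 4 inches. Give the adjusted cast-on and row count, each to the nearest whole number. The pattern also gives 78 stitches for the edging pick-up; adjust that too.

Stitches: 125 × 19/23 = 103.26 → 103.
Rows: 311 × 24/26 = 287.08 → 287.
edging pick-up: 78 × 19/23 = 64.43 → 64.

Cast on 103 stitches; work 287 rows; edging pick-up 64 stitches.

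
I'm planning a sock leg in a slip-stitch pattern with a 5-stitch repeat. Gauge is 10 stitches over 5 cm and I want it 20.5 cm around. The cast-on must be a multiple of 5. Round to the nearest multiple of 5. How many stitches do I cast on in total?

Cast on 40 stitches.

10 / 5 = 2 sts per cm.
20.5 × 2 = 41.00 sts.
Nearest multiple of 5: 40.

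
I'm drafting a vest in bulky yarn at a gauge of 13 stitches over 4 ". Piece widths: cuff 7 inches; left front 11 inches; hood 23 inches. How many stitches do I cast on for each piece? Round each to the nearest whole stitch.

Rate = 13/4 = 3.25 sts per in.
cuff: 7 × 3.25 = 22.75 → 23.
left front: 11 × 3.25 = 35.75 → 36.
hood: 23 × 3.25 = 74.75 → 75.

cuff 23; left front 36; hood 75.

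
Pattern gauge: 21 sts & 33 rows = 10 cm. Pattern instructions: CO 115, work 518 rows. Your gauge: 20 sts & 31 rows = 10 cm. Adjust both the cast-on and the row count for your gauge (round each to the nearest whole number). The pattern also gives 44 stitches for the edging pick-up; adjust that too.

Stitches: 115 × 20/21 = 109.52 → 110.
Rows: 518 × 31/33 = 486.61 → 487.
edging pick-up: 44 × 20/21 = 41.90 → 42.

Cast on 110 stitches; work 487 rows; edging pick-up 42 stitches.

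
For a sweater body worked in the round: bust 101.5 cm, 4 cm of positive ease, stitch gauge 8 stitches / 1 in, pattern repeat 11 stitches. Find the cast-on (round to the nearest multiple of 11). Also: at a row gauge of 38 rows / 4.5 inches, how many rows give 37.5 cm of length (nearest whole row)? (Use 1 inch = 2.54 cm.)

Cast on 330 stitches; work 125 rows.

Finished = 101.5 + 4 = 105.5 cm.
105.5 cm × 1/2.54 = 41.54 inches.
8/1 = 8 sts per in; 41.54 × 8 = 332.28 sts.
Nearest multiple of 11 → 330.
37.5 cm = 14.76 inches; × 8.444 = 124.67 → 125 rows.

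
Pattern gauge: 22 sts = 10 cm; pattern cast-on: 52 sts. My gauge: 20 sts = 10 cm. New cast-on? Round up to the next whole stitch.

48 stitches.

Scale factor = 20 / 22 = 0.909.
52 × 20 / 22 = 47.27 sts.
→ 48 sts.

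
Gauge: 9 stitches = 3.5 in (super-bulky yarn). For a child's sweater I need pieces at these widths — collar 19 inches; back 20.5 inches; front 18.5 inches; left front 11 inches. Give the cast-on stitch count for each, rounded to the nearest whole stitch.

collar 49; back 53; front 48; left front 28.

Rate = 9/3.5 = 2.571 sts per in.
collar: 19 × 2.571 = 48.86 → 49.
back: 20.5 × 2.571 = 52.71 → 53.
front: 18.5 × 2.571 = 47.57 → 48.
left front: 11 × 2.571 = 28.29 → 28.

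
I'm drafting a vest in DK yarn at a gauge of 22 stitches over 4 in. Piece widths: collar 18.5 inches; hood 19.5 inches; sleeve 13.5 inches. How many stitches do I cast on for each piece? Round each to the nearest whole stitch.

Rate = 22/4 = 5.5 sts per in.
collar: 18.5 × 5.5 = 101.75 → 102.
hood: 19.5 × 5.5 = 107.25 → 107.
sleeve: 13.5 × 5.5 = 74.25 → 74.

collar 102; hood 107; sleeve 74.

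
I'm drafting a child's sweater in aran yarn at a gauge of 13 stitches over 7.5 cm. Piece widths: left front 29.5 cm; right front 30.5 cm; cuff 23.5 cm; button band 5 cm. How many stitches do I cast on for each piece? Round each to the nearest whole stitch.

left front 51; right front 53; cuff 41; button band 9.

Rate = 13/7.5 = 1.733 sts per cm.
left front: 29.5 × 1.733 = 51.13 → 51.
right front: 30.5 × 1.733 = 52.87 → 53.
cuff: 23.5 × 1.733 = 40.73 → 41.
button band: 5 × 1.733 = 8.67 → 9.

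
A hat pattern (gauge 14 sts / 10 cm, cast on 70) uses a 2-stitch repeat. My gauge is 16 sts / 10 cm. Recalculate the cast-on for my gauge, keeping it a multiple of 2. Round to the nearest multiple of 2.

CO 80 sts.

70 × 16 / 14 = 80.00.
Nearest multiple of 2: 80.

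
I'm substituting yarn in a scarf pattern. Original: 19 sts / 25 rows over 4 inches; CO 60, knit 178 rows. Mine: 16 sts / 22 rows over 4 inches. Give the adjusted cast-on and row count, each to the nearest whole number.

Cast on 51 stitches; work 157 rows.

Stitches: 60 × 16/19 = 50.53 → 51.
Rows: 178 × 22/25 = 156.64 → 157.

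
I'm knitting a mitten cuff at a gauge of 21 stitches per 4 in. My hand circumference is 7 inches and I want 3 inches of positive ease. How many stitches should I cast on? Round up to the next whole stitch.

Cast on 53 stitches.

Finished = 7 + 3 = 10 in.
21 / 4 = 5.25 sts per inch.
10.00 × 5.25 = 52.50 sts.
→ 53 sts.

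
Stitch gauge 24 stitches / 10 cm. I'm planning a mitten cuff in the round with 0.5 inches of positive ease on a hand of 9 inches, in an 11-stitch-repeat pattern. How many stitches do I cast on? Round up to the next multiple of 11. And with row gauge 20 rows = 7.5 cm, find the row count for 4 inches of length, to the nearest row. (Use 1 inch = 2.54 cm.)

Cast on 66 stitches; work 27 rows.

Finished = 9 + 0.5 = 9.5 inches.
9.5 inches × 2.54 = 24.13 cm.
24/10 = 2.4 sts per cm; 24.13 × 2.4 = 57.91 sts.
Next multiple of 11 → 66.
4 inches = 10.16 cm; × 2.667 = 27.09 → 27 rows.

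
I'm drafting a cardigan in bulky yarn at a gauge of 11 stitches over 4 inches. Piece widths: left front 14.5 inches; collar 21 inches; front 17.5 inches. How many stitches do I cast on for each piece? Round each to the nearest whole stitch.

left front 40; collar 58; front 48.

Rate = 11/4 = 2.75 sts per in.
left front: 14.5 × 2.75 = 39.88 → 40.
collar: 21 × 2.75 = 57.75 → 58.
front: 17.5 × 2.75 = 48.12 → 48.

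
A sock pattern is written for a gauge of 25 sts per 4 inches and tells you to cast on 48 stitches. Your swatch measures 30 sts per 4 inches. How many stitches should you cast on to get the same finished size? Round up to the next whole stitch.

Scale factor = 30 / 25 = 1.200.
48 × 30 / 25 = 57.60 sts.
→ 58 sts.

58 stitches.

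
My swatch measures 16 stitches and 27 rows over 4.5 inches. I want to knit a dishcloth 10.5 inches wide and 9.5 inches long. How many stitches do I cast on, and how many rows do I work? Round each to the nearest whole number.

Stitch gauge = 16/4.5 = 3.556 sts/in; 10.5 × 3.556 = 37.33 → 37 sts.
Row gauge = 27/4.5 = 6 rows/in; 9.5 × 6 = 57.00 → 57 rows.

Cast on 37 stitches and work 57 rows.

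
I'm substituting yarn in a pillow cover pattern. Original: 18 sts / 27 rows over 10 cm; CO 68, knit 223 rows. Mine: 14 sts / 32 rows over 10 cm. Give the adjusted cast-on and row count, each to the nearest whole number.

Cast on 53 stitches; work 264 rows.

Stitches: 68 × 14/18 = 52.89 → 53.
Rows: 223 × 32/27 = 264.30 → 264.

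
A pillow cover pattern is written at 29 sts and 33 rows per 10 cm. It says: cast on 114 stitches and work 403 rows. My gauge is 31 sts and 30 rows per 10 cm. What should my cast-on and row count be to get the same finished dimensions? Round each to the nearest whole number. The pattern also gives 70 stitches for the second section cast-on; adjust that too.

Cast on 122 stitches; work 366 rows; second section cast-on 75 stitches.

Stitches: 114 × 31/29 = 121.86 → 122.
Rows: 403 × 30/33 = 366.36 → 366.
second section cast-on: 70 × 31/29 = 74.83 → 75.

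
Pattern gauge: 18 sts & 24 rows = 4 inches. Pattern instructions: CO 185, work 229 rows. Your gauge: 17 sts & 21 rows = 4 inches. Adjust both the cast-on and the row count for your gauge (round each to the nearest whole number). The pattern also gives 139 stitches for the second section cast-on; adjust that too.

Stitches: 185 × 17/18 = 174.72 → 175.
Rows: 229 × 21/24 = 200.38 → 200.
second section cast-on: 139 × 17/18 = 131.28 → 131.

Cast on 175 stitches; work 200 rows; second section cast-on 131 stitches.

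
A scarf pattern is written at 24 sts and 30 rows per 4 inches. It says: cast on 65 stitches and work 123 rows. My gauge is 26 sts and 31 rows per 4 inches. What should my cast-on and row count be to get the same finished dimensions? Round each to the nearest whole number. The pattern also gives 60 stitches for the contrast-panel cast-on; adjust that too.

Stitches: 65 × 26/24 = 70.42 → 70.
Rows: 123 × 31/30 = 127.10 → 127.
contrast-panel cast-on: 60 × 26/24 = 65.00 → 65.

Cast on 70 stitches; work 127 rows; contrast-panel cast-on 65 stitches.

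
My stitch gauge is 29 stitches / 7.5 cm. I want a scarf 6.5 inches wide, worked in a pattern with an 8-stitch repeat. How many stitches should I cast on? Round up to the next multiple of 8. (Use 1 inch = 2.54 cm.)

6.5 in = 6.5 × 2.54 = 16.51 cm.
29 / 7.5 = 3.867 sts/cm.
16.51 × 3.867 = 63.84 sts.
→ 64.

CO 64 sts.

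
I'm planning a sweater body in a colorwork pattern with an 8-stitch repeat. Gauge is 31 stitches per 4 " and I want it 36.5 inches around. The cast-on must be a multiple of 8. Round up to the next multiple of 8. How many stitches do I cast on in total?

288 stitches.

31 / 4 = 7.75 sts per inch.
36.5 × 7.75 = 282.88 sts.
Next multiple of 8: 288.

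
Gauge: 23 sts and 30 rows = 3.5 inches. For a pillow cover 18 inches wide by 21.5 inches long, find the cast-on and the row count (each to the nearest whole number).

Stitch gauge = 23/3.5 = 6.571 sts/in; 18 × 6.571 = 118.29 → 118 sts.
Row gauge = 30/3.5 = 8.571 rows/in; 21.5 × 8.571 = 184.29 → 184 rows.

Cast on 118 stitches and work 184 rows.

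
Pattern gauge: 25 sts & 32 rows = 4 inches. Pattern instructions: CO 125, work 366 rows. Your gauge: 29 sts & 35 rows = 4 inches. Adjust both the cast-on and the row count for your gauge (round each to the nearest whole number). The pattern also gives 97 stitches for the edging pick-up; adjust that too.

Stitches: 125 × 29/25 = 145.00 → 145.
Rows: 366 × 35/32 = 400.31 → 400.
edging pick-up: 97 × 29/25 = 112.52 → 113.

Cast on 145 stitches; work 400 rows; edging pick-up 113 stitches.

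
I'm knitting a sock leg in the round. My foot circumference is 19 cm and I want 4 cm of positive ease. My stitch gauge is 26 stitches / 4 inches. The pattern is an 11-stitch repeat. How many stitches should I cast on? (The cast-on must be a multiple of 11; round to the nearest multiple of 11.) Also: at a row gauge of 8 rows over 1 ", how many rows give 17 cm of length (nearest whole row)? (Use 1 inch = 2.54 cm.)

Finished = 19 + 4 = 23 cm.
23 cm × 1/2.54 = 9.06 inches.
26/4 = 6.5 sts per in; 9.06 × 6.5 = 58.86 sts.
Nearest multiple of 11 → 55.
17 cm = 6.69 inches; × 8 = 53.54 → 54 rows.

Cast on 55 stitches; work 54 rows.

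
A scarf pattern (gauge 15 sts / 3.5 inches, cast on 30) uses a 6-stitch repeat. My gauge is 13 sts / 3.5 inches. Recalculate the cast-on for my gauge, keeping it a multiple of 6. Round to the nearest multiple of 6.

30 × 13 / 15 = 26.00.
Nearest multiple of 6: 24.

Cast on 24 stitches.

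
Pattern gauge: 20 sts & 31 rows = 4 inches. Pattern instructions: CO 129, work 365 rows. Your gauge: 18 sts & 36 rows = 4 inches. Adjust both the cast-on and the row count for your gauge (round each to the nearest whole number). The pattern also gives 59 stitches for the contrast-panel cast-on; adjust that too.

Cast on 116 stitches; work 424 rows; contrast-panel cast-on 53 stitches.

Stitches: 129 × 18/20 = 116.10 → 116.
Rows: 365 × 36/31 = 423.87 → 424.
contrast-panel cast-on: 59 × 18/20 = 53.10 → 53.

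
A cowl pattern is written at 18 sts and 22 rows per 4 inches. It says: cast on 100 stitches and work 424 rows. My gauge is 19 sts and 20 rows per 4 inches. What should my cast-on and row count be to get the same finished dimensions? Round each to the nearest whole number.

Stitches: 100 × 19/18 = 105.56 → 106.
Rows: 424 × 20/22 = 385.45 → 385.

Cast on 106 stitches; work 385 rows.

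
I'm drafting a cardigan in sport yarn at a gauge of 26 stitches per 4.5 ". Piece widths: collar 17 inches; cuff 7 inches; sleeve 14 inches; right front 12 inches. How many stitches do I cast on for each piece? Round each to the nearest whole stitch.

Rate = 26/4.5 = 5.778 sts per in.
collar: 17 × 5.778 = 98.22 → 98.
cuff: 7 × 5.778 = 40.44 → 40.
sleeve: 14 × 5.778 = 80.89 → 81.
right front: 12 × 5.778 = 69.33 → 69.

collar 98; cuff 40; sleeve 81; right front 69.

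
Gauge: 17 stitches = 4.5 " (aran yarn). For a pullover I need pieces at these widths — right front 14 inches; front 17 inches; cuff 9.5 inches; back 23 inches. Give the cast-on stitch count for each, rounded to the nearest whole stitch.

Rate = 17/4.5 = 3.778 sts per in.
right front: 14 × 3.778 = 52.89 → 53.
front: 17 × 3.778 = 64.22 → 64.
cuff: 9.5 × 3.778 = 35.89 → 36.
back: 23 × 3.778 = 86.89 → 87.

right front 53; front 64; cuff 36; back 87.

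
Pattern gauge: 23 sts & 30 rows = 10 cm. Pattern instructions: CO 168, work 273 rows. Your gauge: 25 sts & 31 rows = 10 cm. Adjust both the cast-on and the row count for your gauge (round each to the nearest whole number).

Cast on 183 stitches; work 282 rows.

Stitches: 168 × 25/23 = 182.61 → 183.
Rows: 273 × 31/30 = 282.10 → 282.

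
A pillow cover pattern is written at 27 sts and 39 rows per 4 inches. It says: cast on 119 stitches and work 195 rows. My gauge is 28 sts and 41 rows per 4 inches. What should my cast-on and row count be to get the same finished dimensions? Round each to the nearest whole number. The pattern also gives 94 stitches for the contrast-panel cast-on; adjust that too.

Cast on 123 stitches; work 205 rows; contrast-panel cast-on 97 stitches.

Stitches: 119 × 28/27 = 123.41 → 123.
Rows: 195 × 41/39 = 205.00 → 205.
contrast-panel cast-on: 94 × 28/27 = 97.48 → 97.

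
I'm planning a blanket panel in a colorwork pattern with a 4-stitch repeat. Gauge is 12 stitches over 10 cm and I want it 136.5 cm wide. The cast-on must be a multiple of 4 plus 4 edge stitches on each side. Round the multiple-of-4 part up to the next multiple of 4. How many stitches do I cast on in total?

164 stitches.

12 / 10 = 1.2 sts per cm.
136.5 × 1.2 = 163.80 sts.
Less 8 edge sts → 155.80 for the repeat.
Next multiple of 4: 156.
Add back 8 edge sts → 164.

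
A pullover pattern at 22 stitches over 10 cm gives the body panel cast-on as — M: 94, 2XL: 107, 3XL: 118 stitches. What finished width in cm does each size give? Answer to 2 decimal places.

M 42.73 cm; 2XL 48.64 cm; 3XL 53.64 cm.

22/10 = 2.2 sts per cm.
M: 94 / 2.2 = 42.727 → 42.73 cm.
2XL: 107 / 2.2 = 48.636 → 48.64 cm.
3XL: 118 / 2.2 = 53.636 → 53.64 cm.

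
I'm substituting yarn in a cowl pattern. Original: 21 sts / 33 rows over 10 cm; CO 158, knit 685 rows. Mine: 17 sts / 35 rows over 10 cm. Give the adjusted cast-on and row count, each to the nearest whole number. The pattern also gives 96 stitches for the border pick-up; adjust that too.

Cast on 128 stitches; work 727 rows; border pick-up 78 stitches.

Stitches: 158 × 17/21 = 127.90 → 128.
Rows: 685 × 35/33 = 726.52 → 727.
border pick-up: 96 × 17/21 = 77.71 → 78.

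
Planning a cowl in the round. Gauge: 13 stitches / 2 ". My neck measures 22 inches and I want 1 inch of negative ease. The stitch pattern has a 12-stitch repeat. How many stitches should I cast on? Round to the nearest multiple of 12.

Finished = 22 − 1 = 21 inches.
13 / 2 = 6.5 sts/in.
21 × 6.5 = 136.50 sts.
Nearest multiple of 12: 132.

Cast on 132 stitches.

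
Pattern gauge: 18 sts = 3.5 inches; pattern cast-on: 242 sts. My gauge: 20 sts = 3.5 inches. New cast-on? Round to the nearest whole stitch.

Scale factor = 20 / 18 = 1.111.
242 × 20 / 18 = 268.89 sts.
→ 269 sts.

Cast on 269 stitches.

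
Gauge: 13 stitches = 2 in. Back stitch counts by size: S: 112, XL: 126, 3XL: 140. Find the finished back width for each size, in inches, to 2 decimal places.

S 17.23 inches; XL 19.38 inches; 3XL 21.54 inches.

13/2 = 6.5 sts per in.
S: 112 / 6.5 = 17.231 → 17.23 in.
XL: 126 / 6.5 = 19.385 → 19.38 in.
3XL: 140 / 6.5 = 21.538 → 21.54 in.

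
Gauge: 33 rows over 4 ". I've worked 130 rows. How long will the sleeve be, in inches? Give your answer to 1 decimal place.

33 rows / 4 inch = 8.25 rows per inch.
130 / 8.25 = 15.76 inches.

15.8 inches.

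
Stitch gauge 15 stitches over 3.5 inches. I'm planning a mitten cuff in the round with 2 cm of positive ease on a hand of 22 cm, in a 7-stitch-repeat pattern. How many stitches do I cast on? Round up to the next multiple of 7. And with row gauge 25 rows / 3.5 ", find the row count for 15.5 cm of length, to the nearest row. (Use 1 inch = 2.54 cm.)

Finished = 22 + 2 = 24 cm.
24 cm × 1/2.54 = 9.45 inches.
15/3.5 = 4.286 sts per in; 9.45 × 4.286 = 40.49 sts.
Next multiple of 7 → 42.
15.5 cm = 6.10 inches; × 7.143 = 43.59 → 44 rows.

Cast on 42 stitches; work 44 rows.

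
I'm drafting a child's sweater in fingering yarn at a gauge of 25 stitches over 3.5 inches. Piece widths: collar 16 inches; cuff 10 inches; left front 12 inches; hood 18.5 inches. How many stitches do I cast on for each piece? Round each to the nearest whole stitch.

collar 114; cuff 71; left front 86; hood 132.

Rate = 25/3.5 = 7.143 sts per in.
collar: 16 × 7.143 = 114.29 → 114.
cuff: 10 × 7.143 = 71.43 → 71.
left front: 12 × 7.143 = 85.71 → 86.
hood: 18.5 × 7.143 = 132.14 → 132.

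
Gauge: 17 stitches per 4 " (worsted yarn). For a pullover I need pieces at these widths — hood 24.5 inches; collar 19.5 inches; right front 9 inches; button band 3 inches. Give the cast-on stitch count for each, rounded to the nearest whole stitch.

Rate = 17/4 = 4.25 sts per in.
hood: 24.5 × 4.25 = 104.12 → 104.
collar: 19.5 × 4.25 = 82.88 → 83.
right front: 9 × 4.25 = 38.25 → 38.
button band: 3 × 4.25 = 12.75 → 13.

hood 104; collar 83; right front 38; button band 13.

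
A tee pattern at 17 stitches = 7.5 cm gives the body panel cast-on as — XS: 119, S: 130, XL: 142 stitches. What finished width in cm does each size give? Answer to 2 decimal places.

XS 52.50 cm; S 57.35 cm; XL 62.65 cm.

17/7.5 = 2.267 sts per cm.
XS: 119 / 2.267 = 52.500 → 52.50 cm.
S: 130 / 2.267 = 57.353 → 57.35 cm.
XL: 142 / 2.267 = 62.647 → 62.65 cm.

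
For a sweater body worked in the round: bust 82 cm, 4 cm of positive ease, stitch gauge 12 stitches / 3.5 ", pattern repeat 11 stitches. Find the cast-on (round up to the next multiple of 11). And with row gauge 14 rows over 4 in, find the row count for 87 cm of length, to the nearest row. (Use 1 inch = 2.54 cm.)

Finished = 82 + 4 = 86 cm.
86 cm × 1/2.54 = 33.86 inches.
12/3.5 = 3.429 sts per in; 33.86 × 3.429 = 116.09 sts.
Next multiple of 11 → 121.
87 cm = 34.25 inches; × 3.5 = 119.88 → 120 rows.

Cast on 121 stitches; work 120 rows.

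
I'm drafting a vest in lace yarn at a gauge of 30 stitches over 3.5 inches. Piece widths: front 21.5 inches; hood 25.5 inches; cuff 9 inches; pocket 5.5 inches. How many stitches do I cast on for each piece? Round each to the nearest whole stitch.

front 184; hood 219; cuff 77; pocket 47.

Rate = 30/3.5 = 8.571 sts per in.
front: 21.5 × 8.571 = 184.29 → 184.
hood: 25.5 × 8.571 = 218.57 → 219.
cuff: 9 × 8.571 = 77.14 → 77.
pocket: 5.5 × 8.571 = 47.14 → 47.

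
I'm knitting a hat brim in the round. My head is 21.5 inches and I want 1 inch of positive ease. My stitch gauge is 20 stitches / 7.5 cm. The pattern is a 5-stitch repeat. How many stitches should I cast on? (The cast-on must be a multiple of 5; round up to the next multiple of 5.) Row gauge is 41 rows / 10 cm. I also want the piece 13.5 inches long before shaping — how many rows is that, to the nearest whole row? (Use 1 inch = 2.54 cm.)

Finished = 21.5 + 1 = 22.5 inches.
22.5 inches × 2.54 = 57.15 cm.
20/7.5 = 2.667 sts per cm; 57.15 × 2.667 = 152.40 sts.
Next multiple of 5 → 155.
13.5 inches = 34.29 cm; × 4.1 = 140.59 → 141 rows.

Cast on 155 stitches; work 141 rows.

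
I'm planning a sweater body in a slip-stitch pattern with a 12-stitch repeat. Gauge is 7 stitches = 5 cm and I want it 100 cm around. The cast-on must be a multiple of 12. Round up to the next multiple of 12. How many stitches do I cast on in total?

7 / 5 = 1.4 sts per cm.
100 × 1.4 = 140.00 sts.
Next multiple of 12: 144.

144 stitches.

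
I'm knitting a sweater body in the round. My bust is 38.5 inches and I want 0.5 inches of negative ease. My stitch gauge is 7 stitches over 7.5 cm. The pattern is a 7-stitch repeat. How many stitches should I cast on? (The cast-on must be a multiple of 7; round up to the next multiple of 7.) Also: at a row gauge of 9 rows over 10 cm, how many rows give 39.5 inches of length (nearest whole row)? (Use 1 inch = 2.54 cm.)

Cast on 91 stitches; work 90 rows.

Finished = 38.5 − 0.5 = 38 inches.
38 inches × 2.54 = 96.52 cm.
7/7.5 = 0.933 sts per cm; 96.52 × 0.933 = 90.09 sts.
Next multiple of 7 → 91.
39.5 inches = 100.33 cm; × 0.9 = 90.30 → 90 rows.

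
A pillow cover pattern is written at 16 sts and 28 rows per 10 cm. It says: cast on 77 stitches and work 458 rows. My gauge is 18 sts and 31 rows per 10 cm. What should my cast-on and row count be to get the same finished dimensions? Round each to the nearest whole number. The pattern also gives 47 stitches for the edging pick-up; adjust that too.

Stitches: 77 × 18/16 = 86.62 → 87.
Rows: 458 × 31/28 = 507.07 → 507.
edging pick-up: 47 × 18/16 = 52.88 → 53.

Cast on 87 stitches; work 507 rows; edging pick-up 53 stitches.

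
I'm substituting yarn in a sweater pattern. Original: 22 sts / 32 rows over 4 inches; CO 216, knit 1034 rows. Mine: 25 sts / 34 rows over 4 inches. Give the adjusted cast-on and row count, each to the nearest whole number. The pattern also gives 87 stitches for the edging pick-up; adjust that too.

Stitches: 216 × 25/22 = 245.45 → 245.
Rows: 1034 × 34/32 = 1098.62 → 1099.
edging pick-up: 87 × 25/22 = 98.86 → 99.

Cast on 245 stitches; work 1099 rows; edging pick-up 99 stitches.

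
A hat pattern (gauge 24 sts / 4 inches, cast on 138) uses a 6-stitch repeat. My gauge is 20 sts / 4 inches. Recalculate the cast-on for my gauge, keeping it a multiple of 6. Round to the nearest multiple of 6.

138 × 20 / 24 = 115.00.
Nearest multiple of 6: 114.

CO 114 sts.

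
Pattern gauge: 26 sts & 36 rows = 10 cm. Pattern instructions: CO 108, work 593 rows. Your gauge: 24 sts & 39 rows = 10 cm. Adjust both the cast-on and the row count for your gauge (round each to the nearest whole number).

Stitches: 108 × 24/26 = 99.69 → 100.
Rows: 593 × 39/36 = 642.42 → 642.

Cast on 100 stitches; work 642 rows.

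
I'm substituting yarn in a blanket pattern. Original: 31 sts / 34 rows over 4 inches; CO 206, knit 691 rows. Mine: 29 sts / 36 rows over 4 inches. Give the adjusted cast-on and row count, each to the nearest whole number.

Stitches: 206 × 29/31 = 192.71 → 193.
Rows: 691 × 36/34 = 731.65 → 732.

Cast on 193 stitches; work 732 rows.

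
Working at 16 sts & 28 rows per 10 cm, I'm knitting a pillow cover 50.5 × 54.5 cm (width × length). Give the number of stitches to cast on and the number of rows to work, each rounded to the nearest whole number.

Stitch gauge = 16/10 = 1.6 sts/cm; 50.5 × 1.6 = 80.80 → 81 sts.
Row gauge = 28/10 = 2.8 rows/cm; 54.5 × 2.8 = 152.60 → 153 rows.

Cast on 81 stitches and work 153 rows.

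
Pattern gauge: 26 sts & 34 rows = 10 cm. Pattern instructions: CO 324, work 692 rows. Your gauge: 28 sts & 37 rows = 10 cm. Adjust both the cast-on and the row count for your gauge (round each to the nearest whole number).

Cast on 349 stitches; work 753 rows.

Stitches: 324 × 28/26 = 348.92 → 349.
Rows: 692 × 37/34 = 753.06 → 753.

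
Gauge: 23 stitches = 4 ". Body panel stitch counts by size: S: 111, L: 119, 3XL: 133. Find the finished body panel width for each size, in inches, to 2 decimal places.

S 19.30 inches; L 20.70 inches; 3XL 23.13 inches.

23/4 = 5.75 sts per in.
S: 111 / 5.75 = 19.304 → 19.30 in.
L: 119 / 5.75 = 20.696 → 20.70 in.
3XL: 133 / 5.75 = 23.130 → 23.13 in.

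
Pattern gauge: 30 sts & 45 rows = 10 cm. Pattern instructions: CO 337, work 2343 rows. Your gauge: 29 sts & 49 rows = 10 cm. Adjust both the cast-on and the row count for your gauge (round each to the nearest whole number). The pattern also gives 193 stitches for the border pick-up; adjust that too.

Cast on 326 stitches; work 2551 rows; border pick-up 187 stitches.

Stitches: 337 × 29/30 = 325.77 → 326.
Rows: 2343 × 49/45 = 2551.27 → 2551.
border pick-up: 193 × 29/30 = 186.57 → 187.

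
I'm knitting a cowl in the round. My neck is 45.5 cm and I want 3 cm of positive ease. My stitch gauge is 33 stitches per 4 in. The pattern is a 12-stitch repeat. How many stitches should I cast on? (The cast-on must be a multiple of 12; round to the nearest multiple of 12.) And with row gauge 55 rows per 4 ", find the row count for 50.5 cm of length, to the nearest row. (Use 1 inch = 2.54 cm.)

Cast on 156 stitches; work 273 rows.

Finished = 45.5 + 3 = 48.5 cm.
48.5 cm × 1/2.54 = 19.09 inches.
33/4 = 8.25 sts per in; 19.09 × 8.25 = 157.53 sts.
Nearest multiple of 12 → 156.
50.5 cm = 19.88 inches; × 13.75 = 273.38 → 273 rows.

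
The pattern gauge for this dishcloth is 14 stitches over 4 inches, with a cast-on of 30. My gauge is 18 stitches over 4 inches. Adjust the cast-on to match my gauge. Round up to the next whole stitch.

Cast on 39 stitches.

Scale factor = 18 / 14 = 1.286.
30 × 18 / 14 = 38.57 sts.
→ 39 sts.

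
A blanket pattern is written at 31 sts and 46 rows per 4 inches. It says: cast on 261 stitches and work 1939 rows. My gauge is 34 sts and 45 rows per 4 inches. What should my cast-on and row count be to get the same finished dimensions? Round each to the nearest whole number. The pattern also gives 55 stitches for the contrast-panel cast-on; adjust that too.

Stitches: 261 × 34/31 = 286.26 → 286.
Rows: 1939 × 45/46 = 1896.85 → 1897.
contrast-panel cast-on: 55 × 34/31 = 60.32 → 60.

Cast on 286 stitches; work 1897 rows; contrast-panel cast-on 60 stitches.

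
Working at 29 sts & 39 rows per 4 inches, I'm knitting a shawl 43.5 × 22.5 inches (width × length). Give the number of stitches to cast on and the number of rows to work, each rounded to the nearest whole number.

Stitch gauge = 29/4 = 7.25 sts/in; 43.5 × 7.25 = 315.38 → 315 sts.
Row gauge = 39/4 = 9.75 rows/in; 22.5 × 9.75 = 219.38 → 219 rows.

Cast on 315 stitches and work 219 rows.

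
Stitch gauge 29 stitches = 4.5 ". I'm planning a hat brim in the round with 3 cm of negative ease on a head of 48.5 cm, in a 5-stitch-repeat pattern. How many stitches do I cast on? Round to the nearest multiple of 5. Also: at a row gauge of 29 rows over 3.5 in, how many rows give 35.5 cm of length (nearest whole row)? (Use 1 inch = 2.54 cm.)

Finished = 48.5 − 3 = 45.5 cm.
45.5 cm × 1/2.54 = 17.91 inches.
29/4.5 = 6.444 sts per in; 17.91 × 6.444 = 115.44 sts.
Nearest multiple of 5 → 115.
35.5 cm = 13.98 inches; × 8.286 = 115.80 → 116 rows.

Cast on 115 stitches; work 116 rows.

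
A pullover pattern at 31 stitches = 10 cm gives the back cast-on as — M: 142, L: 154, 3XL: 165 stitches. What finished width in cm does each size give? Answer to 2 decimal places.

M 45.81 cm; L 49.68 cm; 3XL 53.23 cm.

31/10 = 3.1 sts per cm.
M: 142 / 3.1 = 45.806 → 45.81 cm.
L: 154 / 3.1 = 49.677 → 49.68 cm.
3XL: 165 / 3.1 = 53.226 → 53.23 cm.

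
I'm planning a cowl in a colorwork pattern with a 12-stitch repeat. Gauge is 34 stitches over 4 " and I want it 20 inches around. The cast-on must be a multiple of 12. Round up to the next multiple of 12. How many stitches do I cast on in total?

Cast on 180 stitches.

34 / 4 = 8.5 sts per inch.
20 × 8.5 = 170.00 sts.
Next multiple of 12: 180.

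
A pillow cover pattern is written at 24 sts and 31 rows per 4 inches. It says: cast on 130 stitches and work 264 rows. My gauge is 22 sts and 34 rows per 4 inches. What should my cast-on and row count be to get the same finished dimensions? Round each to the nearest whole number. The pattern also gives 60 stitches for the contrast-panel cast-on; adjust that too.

Cast on 119 stitches; work 290 rows; contrast-panel cast-on 55 stitches.

Stitches: 130 × 22/24 = 119.17 → 119.
Rows: 264 × 34/31 = 289.55 → 290.
contrast-panel cast-on: 60 × 22/24 = 55.00 → 55.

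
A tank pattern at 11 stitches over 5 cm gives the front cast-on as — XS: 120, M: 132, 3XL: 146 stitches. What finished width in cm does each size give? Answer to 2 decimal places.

11/5 = 2.2 sts per cm.
XS: 120 / 2.2 = 54.545 → 54.55 cm.
M: 132 / 2.2 = 60.000 → 60.00 cm.
3XL: 146 / 2.2 = 66.364 → 66.36 cm.

XS 54.55 cm; M 60.00 cm; 3XL 66.36 cm.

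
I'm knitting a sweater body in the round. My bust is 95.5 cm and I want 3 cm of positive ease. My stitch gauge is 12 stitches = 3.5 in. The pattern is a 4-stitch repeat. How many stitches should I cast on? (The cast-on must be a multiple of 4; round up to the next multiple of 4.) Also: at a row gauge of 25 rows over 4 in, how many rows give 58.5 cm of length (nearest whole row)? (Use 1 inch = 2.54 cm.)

Finished = 95.5 + 3 = 98.5 cm.
98.5 cm × 1/2.54 = 38.78 inches.
12/3.5 = 3.429 sts per in; 38.78 × 3.429 = 132.96 sts.
Next multiple of 4 → 136.
58.5 cm = 23.03 inches; × 6.25 = 143.95 → 144 rows.

Cast on 136 stitches; work 144 rows.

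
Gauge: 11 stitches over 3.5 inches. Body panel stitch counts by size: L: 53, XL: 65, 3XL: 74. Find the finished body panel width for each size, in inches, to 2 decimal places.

L 16.86 inches; XL 20.68 inches; 3XL 23.55 inches.

11/3.5 = 3.143 sts per in.
L: 53 / 3.143 = 16.864 → 16.86 in.
XL: 65 / 3.143 = 20.682 → 20.68 in.
3XL: 74 / 3.143 = 23.545 → 23.55 in.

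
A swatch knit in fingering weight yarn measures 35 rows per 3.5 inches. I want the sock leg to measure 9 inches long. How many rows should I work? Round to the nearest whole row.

35 rows / 3.5 in = 10 rows per inch.
9 × 10 = 90.00 rows.

Work 90 rows.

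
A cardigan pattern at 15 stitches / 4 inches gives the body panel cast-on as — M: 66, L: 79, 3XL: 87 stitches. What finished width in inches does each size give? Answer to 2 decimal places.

M 17.60 inches; L 21.07 inches; 3XL 23.20 inches.

15/4 = 3.75 sts per in.
M: 66 / 3.75 = 17.600 → 17.60 in.
L: 79 / 3.75 = 21.067 → 21.07 in.
3XL: 87 / 3.75 = 23.200 → 23.20 in.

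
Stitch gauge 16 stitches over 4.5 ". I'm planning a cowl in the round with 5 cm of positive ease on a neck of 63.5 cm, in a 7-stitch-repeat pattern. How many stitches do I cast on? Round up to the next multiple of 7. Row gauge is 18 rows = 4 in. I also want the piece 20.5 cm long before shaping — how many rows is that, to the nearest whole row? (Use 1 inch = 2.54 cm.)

Cast on 98 stitches; work 36 rows.

Finished = 63.5 + 5 = 68.5 cm.
68.5 cm × 1/2.54 = 26.97 inches.
16/4.5 = 3.556 sts per in; 26.97 × 3.556 = 95.89 sts.
Next multiple of 7 → 98.
20.5 cm = 8.07 inches; × 4.5 = 36.32 → 36 rows.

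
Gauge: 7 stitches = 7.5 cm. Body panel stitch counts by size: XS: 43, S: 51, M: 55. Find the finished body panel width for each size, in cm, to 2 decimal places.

XS 46.07 cm; S 54.64 cm; M 58.93 cm.

7/7.5 = 0.933 sts per cm.
XS: 43 / 0.933 = 46.071 → 46.07 cm.
S: 51 / 0.933 = 54.643 → 54.64 cm.
M: 55 / 0.933 = 58.929 → 58.93 cm.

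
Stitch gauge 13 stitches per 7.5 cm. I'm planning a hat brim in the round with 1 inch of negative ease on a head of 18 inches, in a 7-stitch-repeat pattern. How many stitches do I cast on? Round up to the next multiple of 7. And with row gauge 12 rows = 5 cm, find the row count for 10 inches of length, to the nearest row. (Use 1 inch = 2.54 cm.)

Cast on 77 stitches; work 61 rows.

Finished = 18 − 1 = 17 inches.
17 inches × 2.54 = 43.18 cm.
13/7.5 = 1.733 sts per cm; 43.18 × 1.733 = 74.85 sts.
Next multiple of 7 → 77.
10 inches = 25.40 cm; × 2.4 = 60.96 → 61 rows.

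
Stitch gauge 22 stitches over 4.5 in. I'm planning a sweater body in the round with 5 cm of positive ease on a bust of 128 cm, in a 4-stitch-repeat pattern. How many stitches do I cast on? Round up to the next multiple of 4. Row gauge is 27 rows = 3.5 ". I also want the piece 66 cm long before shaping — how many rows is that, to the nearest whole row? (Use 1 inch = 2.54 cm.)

Cast on 256 stitches; work 200 rows.

Finished = 128 + 5 = 133 cm.
133 cm × 1/2.54 = 52.36 inches.
22/4.5 = 4.889 sts per in; 52.36 × 4.889 = 255.99 sts.
Next multiple of 4 → 256.
66 cm = 25.98 inches; × 7.714 = 200.45 → 200 rows.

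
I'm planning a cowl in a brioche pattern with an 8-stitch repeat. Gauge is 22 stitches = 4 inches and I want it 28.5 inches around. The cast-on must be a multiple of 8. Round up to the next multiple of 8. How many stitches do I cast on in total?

22 / 4 = 5.5 sts per inch.
28.5 × 5.5 = 156.75 sts.
Next multiple of 8: 160.

Cast on 160 stitches.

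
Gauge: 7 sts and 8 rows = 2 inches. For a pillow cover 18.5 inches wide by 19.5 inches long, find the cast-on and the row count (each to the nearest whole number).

Cast on 65 stitches and work 78 rows.

Stitch gauge = 7/2 = 3.5 sts/in; 18.5 × 3.5 = 64.75 → 65 sts.
Row gauge = 8/2 = 4 rows/in; 19.5 × 4 = 78.00 → 78 rows.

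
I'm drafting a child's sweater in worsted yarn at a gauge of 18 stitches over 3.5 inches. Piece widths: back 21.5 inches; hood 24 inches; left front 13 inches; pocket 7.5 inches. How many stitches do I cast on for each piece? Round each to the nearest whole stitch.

Rate = 18/3.5 = 5.143 sts per in.
back: 21.5 × 5.143 = 110.57 → 111.
hood: 24 × 5.143 = 123.43 → 123.
left front: 13 × 5.143 = 66.86 → 67.
pocket: 7.5 × 5.143 = 38.57 → 39.

back 111; hood 123; left front 67; pocket 39.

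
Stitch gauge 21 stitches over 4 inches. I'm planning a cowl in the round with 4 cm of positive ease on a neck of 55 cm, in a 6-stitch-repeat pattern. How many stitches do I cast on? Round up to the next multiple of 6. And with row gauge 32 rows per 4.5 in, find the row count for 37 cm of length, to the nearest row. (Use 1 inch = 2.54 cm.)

Cast on 126 stitches; work 104 rows.

Finished = 55 + 4 = 59 cm.
59 cm × 1/2.54 = 23.23 inches.
21/4 = 5.25 sts per in; 23.23 × 5.25 = 121.95 sts.
Next multiple of 6 → 126.
37 cm = 14.57 inches; × 7.111 = 103.59 → 104 rows.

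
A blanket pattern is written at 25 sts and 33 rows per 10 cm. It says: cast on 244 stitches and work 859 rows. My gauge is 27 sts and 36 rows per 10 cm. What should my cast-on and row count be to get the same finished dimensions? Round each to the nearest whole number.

Cast on 264 stitches; work 937 rows.

Stitches: 244 × 27/25 = 263.52 → 264.
Rows: 859 × 36/33 = 937.09 → 937.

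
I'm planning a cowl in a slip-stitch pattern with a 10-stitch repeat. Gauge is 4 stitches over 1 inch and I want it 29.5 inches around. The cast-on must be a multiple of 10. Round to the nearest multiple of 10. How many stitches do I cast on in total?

4 / 1 = 4 sts per inch.
29.5 × 4 = 118.00 sts.
Nearest multiple of 10: 120.

CO 120 sts.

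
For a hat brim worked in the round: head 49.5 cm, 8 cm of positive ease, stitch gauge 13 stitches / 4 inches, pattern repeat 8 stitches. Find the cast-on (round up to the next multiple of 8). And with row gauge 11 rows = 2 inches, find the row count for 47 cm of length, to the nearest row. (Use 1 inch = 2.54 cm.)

Finished = 49.5 + 8 = 57.5 cm.
57.5 cm × 1/2.54 = 22.64 inches.
13/4 = 3.25 sts per in; 22.64 × 3.25 = 73.57 sts.
Next multiple of 8 → 80.
47 cm = 18.50 inches; × 5.5 = 101.77 → 102 rows.

Cast on 80 stitches; work 102 rows.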